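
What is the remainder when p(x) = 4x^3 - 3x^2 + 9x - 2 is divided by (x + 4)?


By the Remainder Theorem, the remainder equals p(-4):
  4*(-4)^3 = -256
  -3*(-4)^2 = -48
  9*(-4)^1 = -36
  constant: -2
Sum: -256 - 48 - 36 - 2 = -342


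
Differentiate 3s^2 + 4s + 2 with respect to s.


Apply the power rule term by term:
  d/ds(3s^2) = 6s
  d/ds(4s) = 4
  d/ds(2) = 0
p'(s) = 6s + 4


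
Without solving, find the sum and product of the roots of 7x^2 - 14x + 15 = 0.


For ax^2+bx+c=0: sum = -b/a, product = c/a.
a=7, b=-14, c=15
Sum = -(-14)/7 = 2
Product = (15)/7 = 15/7


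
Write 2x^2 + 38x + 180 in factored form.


Roots satisfy r1 + r2 = -b/a = -19 and r1*r2 = c/a = 90.
So r1 = -9, r2 = -10.
2x^2 + 38x + 180 = 2(x - r1)(x - r2) = 2(x + 9)(x + 10)


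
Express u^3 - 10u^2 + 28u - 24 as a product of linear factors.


Try integer roots (divisors of -24). u=2: p(2)=0.
Divide out (u - 2): quotient is u^2 - 8u + 12.
Factor the quadratic: (u - 2)(u - 6)
Result: (u - 2)(u - 2)(u - 6)


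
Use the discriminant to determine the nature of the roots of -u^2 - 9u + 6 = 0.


D = b^2 - 4ac = (-9)^2 - 4(-1)(6) = 81 + 24 = 105
Since D > 0: two distinct irrational roots


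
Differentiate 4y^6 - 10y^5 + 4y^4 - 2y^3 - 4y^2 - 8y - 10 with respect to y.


Apply the power rule term by term:
  d/dy(4y^6) = 24y^5
  d/dy(-10y^5) = -50y^4
  d/dy(4y^4) = 16y^3
  d/dy(-2y^3) = -6y^2
  d/dy(-4y^2) = -8y
  d/dy(-8y) = -8
  d/dy(-10) = 0
p'(y) = 24y^5 - 50y^4 + 16y^3 - 6y^2 - 8y - 8


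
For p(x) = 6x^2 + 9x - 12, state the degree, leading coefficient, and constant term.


Highest power of x is 2, with coefficient 6. Constant term is -12.
Degree = 2, leading coefficient = 6, constant term = -12


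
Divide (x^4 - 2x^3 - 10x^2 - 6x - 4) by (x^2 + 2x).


(x^4 - 2x^3 - 10x^2 - 6x - 4) / (x^2 + 2x)
Step 1: x^2 * (x^2 + 2x) = x^4 + 2x^3; subtract.
Step 2: -4x * (x^2 + 2x) = -4x^3 - 8x^2; subtract.
Step 3: -2 * (x^2 + 2x) = -2x^2 - 4x; subtract.
Quotient: x^2 - 4x - 2, Remainder: -2x - 4


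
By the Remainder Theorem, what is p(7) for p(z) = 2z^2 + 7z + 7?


By the Remainder Theorem, the remainder equals p(7):
  2*(7)^2 = 98
  7*(7)^1 = 49
  constant: 7
Sum: 98 + 49 + 7 = 154


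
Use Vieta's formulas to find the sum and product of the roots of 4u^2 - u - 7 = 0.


For au^2+bu+c=0: sum = -b/a, product = c/a.
a=4, b=-1, c=-7
Sum = -(-1)/4 = 1/4
Product = (-7)/4 = -7/4


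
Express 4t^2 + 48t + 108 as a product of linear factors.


Roots satisfy r1 + r2 = -b/a = -12 and r1*r2 = c/a = 27.
So r1 = -3, r2 = -9.
4t^2 + 48t + 108 = 4(t - r1)(t - r2) = 4(t + 3)(t + 9)


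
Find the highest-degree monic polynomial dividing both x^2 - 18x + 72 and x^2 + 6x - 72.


Factor each:
  x^2 - 18x + 72 = (x - 6)(x - 12)
  x^2 + 6x - 72 = (x - 6)(x + 12)
Common monic factor: x - 6


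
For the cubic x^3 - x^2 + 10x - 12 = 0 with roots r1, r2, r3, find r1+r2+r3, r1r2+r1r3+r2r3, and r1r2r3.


Monic cubic x^3+bx^2+cx+d=0: sum=-b, pairwise sum=c, product=-d.
b=-1, c=10, d=-12
r1+r2+r3 = 1
r1r2+r1r3+r2r3 = 10
r1r2r3 = 12


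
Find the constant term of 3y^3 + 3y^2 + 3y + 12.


Read off the constant term: 12


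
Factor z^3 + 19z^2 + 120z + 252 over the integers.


Try integer roots (divisors of 252). z=-6: p(-6)=0.
Divide out (z + 6): quotient is z^2 + 13z + 42.
Factor the quadratic: (z + 7)(z + 6)
Result: (z + 6)(z + 7)(z + 6)


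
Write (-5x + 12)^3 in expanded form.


Expand (-5x + 12)^3 by repeated multiplication:
  (-5x + 12)^2 = 25x^2 - 120x + 144
= -125x^3 + 900x^2 - 2160x + 1728


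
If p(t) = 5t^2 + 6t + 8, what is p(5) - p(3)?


p(5) = 163
p(3) = 71
p(5) - p(3) = 163 - 71 = 92


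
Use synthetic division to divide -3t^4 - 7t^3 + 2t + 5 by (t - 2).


Synthetic division with c = 2. Coefficients: -3, -7, 0, 2, 5
Bring down -3.
  -3 * 2 = -6; -6 - 7 = -13
  -13 * 2 = -26; -26 + 0 = -26
  -26 * 2 = -52; -52 + 2 = -50
  -50 * 2 = -100; -100 + 5 = -95
Quotient: -3t^3 - 13t^2 - 26t - 50, Remainder: -95


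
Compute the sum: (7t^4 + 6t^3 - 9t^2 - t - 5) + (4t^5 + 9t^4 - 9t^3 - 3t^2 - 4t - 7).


Align terms by degree and add:
  7t^4 + 6t^3 - 9t^2 - t - 5
+ 4t^5 + 9t^4 - 9t^3 - 3t^2 - 4t - 7
= 4t^5 + 16t^4 - 3t^3 - 12t^2 - 5t - 12


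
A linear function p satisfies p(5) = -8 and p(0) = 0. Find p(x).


p(x) = mx + b. Using p(5)=-8, p(0)=0:
m = (-8)/(5) = -8/5 = -8/5
b = -8 - m*(5) = -8 + 8 = 0
p(x) = -(8/5)x


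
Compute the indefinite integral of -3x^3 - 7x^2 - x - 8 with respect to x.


Reverse power rule on each term:
  ∫ -3x^3 dx = -(3/4)x^4
  ∫ -7x^2 dx = -(7/3)x^3
  ∫ -x dx = -(1/2)x^2
  ∫ -8 dx = -8x
F(x) = -(3/4)x^4 - (7/3)x^3 - (1/2)x^2 - 8x + C


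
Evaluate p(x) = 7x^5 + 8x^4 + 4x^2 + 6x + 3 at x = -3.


Using direct substitution:
  7 * (-3)^5 = -1701
  8 * (-3)^4 = 648
  0 * (-3)^3 = 0
  4 * (-3)^2 = 36
  6 * (-3)^1 = -18
  constant: 3
Sum = -1701 + 648 + 0 + 36 - 18 + 3 = -1032


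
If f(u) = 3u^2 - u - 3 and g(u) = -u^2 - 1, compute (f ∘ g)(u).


Substitute g(u) into f:
f(g(u)) = 3*(-u^2 - 1)^2 + (-1)*(-u^2 - 1) + (-3)
(-u^2 - 1)^2 = u^4 + 2u^2 + 1
Expand and combine: 3u^4 + 7u^2 + 1


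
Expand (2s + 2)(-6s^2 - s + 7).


Distribute each term of the first polynomial:
  (2s)(-6s^2 - s + 7) = -12s^3 - 2s^2 + 14s
  (2)(-6s^2 - s + 7) = -12s^2 - 2s + 14
Sum: -12s^3 - 14s^2 + 12s + 14


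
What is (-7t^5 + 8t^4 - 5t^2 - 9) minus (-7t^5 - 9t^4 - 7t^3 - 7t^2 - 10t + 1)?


Distribute the minus sign:
  (-7t^5 + 8t^4 - 5t^2 - 9)
- (-7t^5 - 9t^4 - 7t^3 - 7t^2 - 10t + 1)
Negate second polynomial: 7t^5 + 9t^4 + 7t^3 + 7t^2 + 10t - 1
Add: 17t^4 + 7t^3 + 2t^2 + 10t - 10


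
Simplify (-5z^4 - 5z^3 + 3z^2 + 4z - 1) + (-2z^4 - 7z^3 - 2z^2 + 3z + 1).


Align terms by degree and add:
  -5z^4 - 5z^3 + 3z^2 + 4z - 1
  -2z^4 - 7z^3 - 2z^2 + 3z + 1
= -7z^4 - 12z^3 + z^2 + 7z


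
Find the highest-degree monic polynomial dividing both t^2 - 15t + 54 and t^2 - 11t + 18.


Factor each:
  t^2 - 15t + 54 = (t - 9)(t - 6)
  t^2 - 11t + 18 = (t - 9)(t - 2)
Common monic factor: t - 9


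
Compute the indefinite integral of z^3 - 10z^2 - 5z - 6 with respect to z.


Reverse power rule on each term:
  ∫ z^3 dz = (1/4)z^4
  ∫ -10z^2 dz = -(10/3)z^3
  ∫ -5z dz = -(5/2)z^2
  ∫ -6 dz = -6z
F(z) = (1/4)z^4 - (10/3)z^3 - (5/2)z^2 - 6z + C


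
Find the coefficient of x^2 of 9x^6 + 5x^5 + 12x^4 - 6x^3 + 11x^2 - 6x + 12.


Read off the coefficient of x^2: 11


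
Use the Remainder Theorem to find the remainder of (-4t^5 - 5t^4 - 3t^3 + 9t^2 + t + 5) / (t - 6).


By the Remainder Theorem, the remainder equals p(6):
  -4*(6)^5 = -31104
  -5*(6)^4 = -6480
  -3*(6)^3 = -648
  9*(6)^2 = 324
  1*(6)^1 = 6
  constant: 5
Sum: -31104 - 6480 - 648 + 324 + 6 + 5 = -37897


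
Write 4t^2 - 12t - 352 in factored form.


Roots satisfy r1 + r2 = -b/a = 3 and r1*r2 = c/a = -88.
So r1 = -8, r2 = 11.
4t^2 - 12t - 352 = 4(t - r1)(t - r2) = 4(t + 8)(t - 11)


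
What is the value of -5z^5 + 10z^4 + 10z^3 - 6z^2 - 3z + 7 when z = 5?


Using direct substitution:
  -5 * (5)^5 = -15625
  10 * (5)^4 = 6250
  10 * (5)^3 = 1250
  -6 * (5)^2 = -150
  -3 * (5)^1 = -15
  constant: 7
Sum = -15625 + 6250 + 1250 - 150 - 15 + 7 = -8283


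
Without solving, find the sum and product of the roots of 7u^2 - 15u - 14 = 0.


For au^2+bu+c=0: sum = -b/a, product = c/a.
a=7, b=-15, c=-14
Sum = -(-15)/7 = 15/7
Product = (-14)/7 = -2


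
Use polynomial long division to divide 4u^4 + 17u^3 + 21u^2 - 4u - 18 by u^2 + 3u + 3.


(4u^4 + 17u^3 + 21u^2 - 4u - 18) / (u^2 + 3u + 3)
Step 1: 4u^2 * (u^2 + 3u + 3) = 4u^4 + 12u^3 + 12u^2; subtract.
Step 2: 5u * (u^2 + 3u + 3) = 5u^3 + 15u^2 + 15u; subtract.
Step 3: -6 * (u^2 + 3u + 3) = -6u^2 - 18u - 18; subtract.
Quotient: 4u^2 + 5u - 6, Remainder: -u


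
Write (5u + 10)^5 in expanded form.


Expand (5u + 10)^5 by repeated multiplication:
  (5u + 10)^2 = 25u^2 + 100u + 100
  (5u + 10)^3 = 125u^3 + 750u^2 + 1500u + 1000
  (5u + 10)^4 = 625u^4 + 5000u^3 + 15000u^2 + 20000u + 10000
= 3125u^5 + 31250u^4 + 125000u^3 + 250000u^2 + 250000u + 100000


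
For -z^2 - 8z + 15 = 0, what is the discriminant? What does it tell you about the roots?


D = b^2 - 4ac = (-8)^2 - 4(-1)(15) = 64 + 60 = 124
Since D > 0: two distinct irrational roots


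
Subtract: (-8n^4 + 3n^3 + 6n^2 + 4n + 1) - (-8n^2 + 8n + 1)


Distribute the minus sign:
  (-8n^4 + 3n^3 + 6n^2 + 4n + 1)
- (-8n^2 + 8n + 1)
Negate second polynomial: 8n^2 - 8n - 1
Add: -8n^4 + 3n^3 + 14n^2 - 4n


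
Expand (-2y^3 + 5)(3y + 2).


Distribute each term of the first polynomial:
  (-2y^3)(3y + 2) = -6y^4 - 4y^3
  (5)(3y + 2) = 15y + 10
Sum: -6y^4 - 4y^3 + 15y + 10


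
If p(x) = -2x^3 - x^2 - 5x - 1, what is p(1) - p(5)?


p(1) = -9
p(5) = -301
p(1) - p(5) = -9 + 301 = 292


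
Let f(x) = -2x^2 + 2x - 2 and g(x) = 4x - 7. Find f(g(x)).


Substitute g(x) into f:
f(g(x)) = -2*(4x - 7)^2 + 2*(4x - 7) + (-2)
(4x - 7)^2 = 16x^2 - 56x + 49
Expand and combine: -32x^2 + 120x - 114


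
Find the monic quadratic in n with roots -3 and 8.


p(n) = (n + 3)(n - 8)
Expand: n^2 - 5n - 24


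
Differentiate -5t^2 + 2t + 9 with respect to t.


Apply the power rule term by term:
  d/dt(-5t^2) = -10t
  d/dt(2t) = 2
  d/dt(9) = 0
p'(t) = -10t + 2


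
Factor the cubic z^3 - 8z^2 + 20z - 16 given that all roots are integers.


Try integer roots (divisors of -16). z=2: p(2)=0.
Divide out (z - 2): quotient is z^2 - 6z + 8.
Factor the quadratic: (z - 2)(z - 4)
Result: (z - 2)(z - 2)(z - 4)


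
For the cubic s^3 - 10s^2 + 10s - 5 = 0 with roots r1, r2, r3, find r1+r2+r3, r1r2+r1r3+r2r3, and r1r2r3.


Monic cubic s^3+bs^2+cs+d=0: sum=-b, pairwise sum=c, product=-d.
b=-10, c=10, d=-5
r1+r2+r3 = 10
r1r2+r1r3+r2r3 = 10
r1r2r3 = 5


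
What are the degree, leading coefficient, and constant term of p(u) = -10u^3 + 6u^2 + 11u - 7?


Highest power of u is 3, with coefficient -10. Constant term is -7.
Degree = 3, leading coefficient = -10, constant term = -7


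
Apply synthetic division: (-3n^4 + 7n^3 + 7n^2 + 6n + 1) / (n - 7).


Synthetic division with c = 7. Coefficients: -3, 7, 7, 6, 1
Bring down -3.
  -3 * 7 = -21; -21 + 7 = -14
  -14 * 7 = -98; -98 + 7 = -91
  -91 * 7 = -637; -637 + 6 = -631
  -631 * 7 = -4417; -4417 + 1 = -4416
Quotient: -3n^3 - 14n^2 - 91n - 631, Remainder: -4416


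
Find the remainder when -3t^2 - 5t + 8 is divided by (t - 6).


By the Remainder Theorem, the remainder equals p(6):
  -3*(6)^2 = -108
  -5*(6)^1 = -30
  constant: 8
Sum: -108 - 30 + 8 = -130


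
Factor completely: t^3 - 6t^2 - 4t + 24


Try integer roots (divisors of 24). t=-2: p(-2)=0.
Divide out (t + 2): quotient is t^2 - 8t + 12.
Factor the quadratic: (t - 2)(t - 6)
Result: (t + 2)(t - 2)(t - 6)


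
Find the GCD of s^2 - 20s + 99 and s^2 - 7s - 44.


Factor each:
  s^2 - 20s + 99 = (s - 11)(s - 9)
  s^2 - 7s - 44 = (s - 11)(s + 4)
Common monic factor: s - 11


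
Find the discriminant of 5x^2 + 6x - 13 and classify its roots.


D = b^2 - 4ac = (6)^2 - 4(5)(-13) = 36 + 260 = 296
Since D > 0: two distinct irrational roots


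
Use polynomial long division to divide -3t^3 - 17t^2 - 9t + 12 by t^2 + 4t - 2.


(-3t^3 - 17t^2 - 9t + 12) / (t^2 + 4t - 2)
Step 1: -3t * (t^2 + 4t - 2) = -3t^3 - 12t^2 + 6t; subtract.
Step 2: -5 * (t^2 + 4t - 2) = -5t^2 - 20t + 10; subtract.
Quotient: -3t - 5, Remainder: 5t + 2


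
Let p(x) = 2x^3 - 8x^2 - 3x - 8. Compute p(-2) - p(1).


p(-2) = -50
p(1) = -17
p(-2) - p(1) = -50 + 17 = -33


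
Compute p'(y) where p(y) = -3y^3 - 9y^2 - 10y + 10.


Apply the power rule term by term:
  d/dy(-3y^3) = -9y^2
  d/dy(-9y^2) = -18y
  d/dy(-10y) = -10
  d/dy(10) = 0
p'(y) = -9y^2 - 18y - 10


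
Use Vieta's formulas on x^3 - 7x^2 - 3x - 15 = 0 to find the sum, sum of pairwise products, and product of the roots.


Monic cubic x^3+bx^2+cx+d=0: sum=-b, pairwise sum=c, product=-d.
b=-7, c=-3, d=-15
r1+r2+r3 = 7
r1r2+r1r3+r2r3 = -3
r1r2r3 = 15


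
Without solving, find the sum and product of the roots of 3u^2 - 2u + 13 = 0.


For au^2+bu+c=0: sum = -b/a, product = c/a.
a=3, b=-2, c=13
Sum = -(-2)/3 = 2/3
Product = (13)/3 = 13/3


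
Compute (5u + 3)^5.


Expand (5u + 3)^5 by repeated multiplication:
  (5u + 3)^2 = 25u^2 + 30u + 9
  (5u + 3)^3 = 125u^3 + 225u^2 + 135u + 27
  (5u + 3)^4 = 625u^4 + 1500u^3 + 1350u^2 + 540u + 81
= 3125u^5 + 9375u^4 + 11250u^3 + 6750u^2 + 2025u + 243


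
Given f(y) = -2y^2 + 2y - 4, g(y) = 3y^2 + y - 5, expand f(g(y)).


Substitute g(y) into f:
f(g(y)) = -2*(3y^2 + y - 5)^2 + 2*(3y^2 + y - 5) + (-4)
(3y^2 + y - 5)^2 = 9y^4 + 6y^3 - 29y^2 - 10y + 25
Expand and combine: -18y^4 - 12y^3 + 64y^2 + 22y - 64


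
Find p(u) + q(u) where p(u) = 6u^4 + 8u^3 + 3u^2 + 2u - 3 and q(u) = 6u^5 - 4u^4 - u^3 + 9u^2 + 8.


Align terms by degree and add:
  6u^4 + 8u^3 + 3u^2 + 2u - 3
+ 6u^5 - 4u^4 - u^3 + 9u^2 + 8
= 6u^5 + 2u^4 + 7u^3 + 12u^2 + 2u + 5


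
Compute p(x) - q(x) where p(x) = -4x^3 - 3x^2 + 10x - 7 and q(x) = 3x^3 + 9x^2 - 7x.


Distribute the minus sign:
  (-4x^3 - 3x^2 + 10x - 7)
- (3x^3 + 9x^2 - 7x)
Negate second polynomial: -3x^3 - 9x^2 + 7x
Add: -7x^3 - 12x^2 + 17x - 7


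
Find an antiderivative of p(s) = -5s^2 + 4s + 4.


Reverse power rule on each term:
  ∫ -5s^2 ds = -(5/3)s^3
  ∫ 4s ds = 2s^2
  ∫ 4 ds = 4s
F(s) = -(5/3)s^3 + 2s^2 + 4s + C


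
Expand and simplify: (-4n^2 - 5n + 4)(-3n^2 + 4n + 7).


Distribute each term of the first polynomial:
  (-4n^2)(-3n^2 + 4n + 7) = 12n^4 - 16n^3 - 28n^2
  (-5n)(-3n^2 + 4n + 7) = 15n^3 - 20n^2 - 35n
  (4)(-3n^2 + 4n + 7) = -12n^2 + 16n + 28
Sum: 12n^4 - n^3 - 60n^2 - 19n + 28


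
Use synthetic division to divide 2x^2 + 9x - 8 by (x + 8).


Synthetic division with c = -8. Coefficients: 2, 9, -8
Bring down 2.
  2 * -8 = -16; -16 + 9 = -7
  -7 * -8 = 56; 56 - 8 = 48
Quotient: 2x - 7, Remainder: 48


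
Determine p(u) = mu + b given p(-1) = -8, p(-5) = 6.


p(u) = mu + b. Using p(-1)=-8, p(-5)=6:
m = (-8 - 6)/(-1 + 5) = -14/4 = -7/2
b = -8 - m*(-1) = -8 - 7/2 = -23/2
p(u) = -(7/2)u - (23/2)


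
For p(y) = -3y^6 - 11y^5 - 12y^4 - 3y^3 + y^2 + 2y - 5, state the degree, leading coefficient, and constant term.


Highest power of y is 6, with coefficient -3. Constant term is -5.
Degree = 6, leading coefficient = -3, constant term = -5


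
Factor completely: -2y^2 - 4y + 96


Roots satisfy r1 + r2 = -b/a = -2 and r1*r2 = c/a = -48.
So r1 = -8, r2 = 6.
-2y^2 - 4y + 96 = -2(y - r1)(y - r2) = -2(y + 8)(y - 6)


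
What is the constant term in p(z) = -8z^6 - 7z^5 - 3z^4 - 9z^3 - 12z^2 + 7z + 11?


Read off the constant term: 11


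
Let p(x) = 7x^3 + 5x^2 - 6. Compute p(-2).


Using direct substitution:
  7 * (-2)^3 = -56
  5 * (-2)^2 = 20
  0 * (-2)^1 = 0
  constant: -6
Sum = -56 + 20 + 0 - 6 = -42


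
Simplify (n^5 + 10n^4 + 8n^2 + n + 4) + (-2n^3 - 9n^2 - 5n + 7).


Align terms by degree and add:
  n^5 + 10n^4 + 8n^2 + n + 4
  -2n^3 - 9n^2 - 5n + 7
= n^5 + 10n^4 - 2n^3 - n^2 - 4n + 11


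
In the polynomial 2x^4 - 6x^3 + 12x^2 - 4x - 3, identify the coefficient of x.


Read off the coefficient of x: -4


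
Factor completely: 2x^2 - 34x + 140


Roots satisfy r1 + r2 = -b/a = 17 and r1*r2 = c/a = 70.
So r1 = 7, r2 = 10.
2x^2 - 34x + 140 = 2(x - r1)(x - r2) = 2(x - 7)(x - 10)


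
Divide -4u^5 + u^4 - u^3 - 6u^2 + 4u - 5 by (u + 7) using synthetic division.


Synthetic division with c = -7. Coefficients: -4, 1, -1, -6, 4, -5
Bring down -4.
  -4 * -7 = 28; 28 + 1 = 29
  29 * -7 = -203; -203 - 1 = -204
  -204 * -7 = 1428; 1428 - 6 = 1422
  1422 * -7 = -9954; -9954 + 4 = -9950
  -9950 * -7 = 69650; 69650 - 5 = 69645
Quotient: -4u^4 + 29u^3 - 204u^2 + 1422u - 9950, Remainder: 69645


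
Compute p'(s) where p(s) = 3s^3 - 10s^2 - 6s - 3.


Apply the power rule term by term:
  d/ds(3s^3) = 9s^2
  d/ds(-10s^2) = -20s
  d/ds(-6s) = -6
  d/ds(-3) = 0
p'(s) = 9s^2 - 20s - 6


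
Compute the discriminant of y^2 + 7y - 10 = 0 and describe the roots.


D = b^2 - 4ac = (7)^2 - 4(1)(-10) = 49 + 40 = 89
Since D > 0: two distinct irrational roots


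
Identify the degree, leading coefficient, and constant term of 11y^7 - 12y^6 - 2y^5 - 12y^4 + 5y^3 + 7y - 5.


Highest power of y is 7, with coefficient 11. Constant term is -5.
Degree = 7, leading coefficient = 11, constant term = -5


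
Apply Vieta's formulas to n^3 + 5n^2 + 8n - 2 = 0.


Monic cubic n^3+bn^2+cn+d=0: sum=-b, pairwise sum=c, product=-d.
b=5, c=8, d=-2
r1+r2+r3 = -5
r1r2+r1r3+r2r3 = 8
r1r2r3 = 2


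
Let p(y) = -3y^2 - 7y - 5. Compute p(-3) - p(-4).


p(-3) = -11
p(-4) = -25
p(-3) - p(-4) = -11 + 25 = 14


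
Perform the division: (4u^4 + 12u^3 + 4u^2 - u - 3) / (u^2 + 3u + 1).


(4u^4 + 12u^3 + 4u^2 - u - 3) / (u^2 + 3u + 1)
Step 1: 4u^2 * (u^2 + 3u + 1) = 4u^4 + 12u^3 + 4u^2; subtract.
Step 2: 0 * (u^2 + 3u + 1) = 0; subtract.
Step 3: 0 * (u^2 + 3u + 1) = 0; subtract.
Quotient: 4u^2, Remainder: -u - 3


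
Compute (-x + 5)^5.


Expand (-x + 5)^5 by repeated multiplication:
  (-x + 5)^2 = x^2 - 10x + 25
  (-x + 5)^3 = -x^3 + 15x^2 - 75x + 125
  (-x + 5)^4 = x^4 - 20x^3 + 150x^2 - 500x + 625
= -x^5 + 25x^4 - 250x^3 + 1250x^2 - 3125x + 3125


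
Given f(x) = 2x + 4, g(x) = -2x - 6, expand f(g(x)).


Substitute g(x) into f:
f(g(x)) = 2*(-2x - 6) + 4
Expand and combine: -4x - 8


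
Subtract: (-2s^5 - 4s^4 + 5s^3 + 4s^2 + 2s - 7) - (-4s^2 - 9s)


Distribute the minus sign:
  (-2s^5 - 4s^4 + 5s^3 + 4s^2 + 2s - 7)
- (-4s^2 - 9s)
Negate second polynomial: 4s^2 + 9s
Add: -2s^5 - 4s^4 + 5s^3 + 8s^2 + 11s - 7


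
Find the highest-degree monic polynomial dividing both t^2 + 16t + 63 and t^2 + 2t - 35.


Factor each:
  t^2 + 16t + 63 = (t + 7)(t + 9)
  t^2 + 2t - 35 = (t + 7)(t - 5)
Common monic factor: t + 7


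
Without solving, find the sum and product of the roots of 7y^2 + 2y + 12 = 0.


For ay^2+by+c=0: sum = -b/a, product = c/a.
a=7, b=2, c=12
Sum = -(2)/7 = -2/7
Product = (12)/7 = 12/7


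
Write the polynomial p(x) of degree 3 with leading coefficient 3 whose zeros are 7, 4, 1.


p(x) = 3(x - 7)(x - 4)(x - 1)
Expand: 3x^3 - 36x^2 + 117x - 84


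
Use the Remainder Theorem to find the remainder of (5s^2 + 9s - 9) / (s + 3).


By the Remainder Theorem, the remainder equals p(-3):
  5*(-3)^2 = 45
  9*(-3)^1 = -27
  constant: -9
Sum: 45 - 27 - 9 = 9


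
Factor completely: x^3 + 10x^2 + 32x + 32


Try integer roots (divisors of 32). x=-2: p(-2)=0.
Divide out (x + 2): quotient is x^2 + 8x + 16.
Factor the quadratic: (x + 4)(x + 4)
Result: (x + 2)(x + 4)(x + 4)


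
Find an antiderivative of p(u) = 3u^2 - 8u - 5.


Reverse power rule on each term:
  ∫ 3u^2 du = u^3
  ∫ -8u du = -4u^2
  ∫ -5 du = -5u
F(u) = u^3 - 4u^2 - 5u + C


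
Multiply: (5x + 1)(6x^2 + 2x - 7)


Distribute each term of the first polynomial:
  (5x)(6x^2 + 2x - 7) = 30x^3 + 10x^2 - 35x
  (1)(6x^2 + 2x - 7) = 6x^2 + 2x - 7
Sum: 30x^3 + 16x^2 - 33x - 7


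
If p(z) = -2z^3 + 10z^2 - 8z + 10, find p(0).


Using direct substitution:
  -2 * (0)^3 = 0
  10 * (0)^2 = 0
  -8 * (0)^1 = 0
  constant: 10
Sum = 0 + 0 + 0 + 10 = 10


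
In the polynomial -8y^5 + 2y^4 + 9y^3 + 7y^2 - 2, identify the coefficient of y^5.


Read off the coefficient of y^5: -8


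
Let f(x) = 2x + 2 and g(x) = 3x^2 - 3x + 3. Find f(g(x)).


Substitute g(x) into f:
f(g(x)) = 2*(3x^2 - 3x + 3) + 2
Expand and combine: 6x^2 - 6x + 8


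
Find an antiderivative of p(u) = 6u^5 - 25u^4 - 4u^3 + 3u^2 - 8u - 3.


Reverse power rule on each term:
  ∫ 6u^5 du = u^6
  ∫ -25u^4 du = -5u^5
  ∫ -4u^3 du = -u^4
  ∫ 3u^2 du = u^3
  ∫ -8u du = -4u^2
  ∫ -3 du = -3u
F(u) = u^6 - 5u^5 - u^4 + u^3 - 4u^2 - 3u + C


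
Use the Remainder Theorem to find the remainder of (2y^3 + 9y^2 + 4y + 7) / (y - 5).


By the Remainder Theorem, the remainder equals p(5):
  2*(5)^3 = 250
  9*(5)^2 = 225
  4*(5)^1 = 20
  constant: 7
Sum: 250 + 225 + 20 + 7 = 502


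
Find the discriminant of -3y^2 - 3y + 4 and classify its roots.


D = b^2 - 4ac = (-3)^2 - 4(-3)(4) = 9 + 48 = 57
Since D > 0: two distinct irrational roots


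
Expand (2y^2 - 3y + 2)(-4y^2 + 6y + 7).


Distribute each term of the first polynomial:
  (2y^2)(-4y^2 + 6y + 7) = -8y^4 + 12y^3 + 14y^2
  (-3y)(-4y^2 + 6y + 7) = 12y^3 - 18y^2 - 21y
  (2)(-4y^2 + 6y + 7) = -8y^2 + 12y + 14
Sum: -8y^4 + 24y^3 - 12y^2 - 9y + 14


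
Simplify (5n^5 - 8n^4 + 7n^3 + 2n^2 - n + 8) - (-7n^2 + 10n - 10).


Distribute the minus sign:
  (5n^5 - 8n^4 + 7n^3 + 2n^2 - n + 8)
- (-7n^2 + 10n - 10)
Negate second polynomial: 7n^2 - 10n + 10
Add: 5n^5 - 8n^4 + 7n^3 + 9n^2 - 11n + 18


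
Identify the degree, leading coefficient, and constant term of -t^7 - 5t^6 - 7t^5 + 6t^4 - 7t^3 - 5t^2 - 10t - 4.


Highest power of t is 7, with coefficient -1. Constant term is -4.
Degree = 7, leading coefficient = -1, constant term = -4


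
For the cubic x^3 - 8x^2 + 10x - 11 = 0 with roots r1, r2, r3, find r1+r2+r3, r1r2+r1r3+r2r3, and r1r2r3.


Monic cubic x^3+bx^2+cx+d=0: sum=-b, pairwise sum=c, product=-d.
b=-8, c=10, d=-11
r1+r2+r3 = 8
r1r2+r1r3+r2r3 = 10
r1r2r3 = 11


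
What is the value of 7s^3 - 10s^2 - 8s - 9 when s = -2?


Using direct substitution:
  7 * (-2)^3 = -56
  -10 * (-2)^2 = -40
  -8 * (-2)^1 = 16
  constant: -9
Sum = -56 - 40 + 16 - 9 = -89


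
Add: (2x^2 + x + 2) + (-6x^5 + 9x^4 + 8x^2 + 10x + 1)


Align terms by degree and add:
  2x^2 + x + 2
  -6x^5 + 9x^4 + 8x^2 + 10x + 1
= -6x^5 + 9x^4 + 10x^2 + 11x + 3


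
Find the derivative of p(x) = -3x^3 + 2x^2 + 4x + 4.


Apply the power rule term by term:
  d/dx(-3x^3) = -9x^2
  d/dx(2x^2) = 4x
  d/dx(4x) = 4
  d/dx(4) = 0
p'(x) = -9x^2 + 4x + 4


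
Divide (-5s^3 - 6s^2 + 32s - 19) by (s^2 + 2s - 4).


(-5s^3 - 6s^2 + 32s - 19) / (s^2 + 2s - 4)
Step 1: -5s * (s^2 + 2s - 4) = -5s^3 - 10s^2 + 20s; subtract.
Step 2: 4 * (s^2 + 2s - 4) = 4s^2 + 8s - 16; subtract.
Quotient: -5s + 4, Remainder: 4s - 3


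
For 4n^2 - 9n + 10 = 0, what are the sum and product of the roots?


For an^2+bn+c=0: sum = -b/a, product = c/a.
a=4, b=-9, c=10
Sum = -(-9)/4 = 9/4
Product = (10)/4 = 5/2


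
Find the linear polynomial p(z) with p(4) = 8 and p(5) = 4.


p(z) = mz + b. Using p(4)=8, p(5)=4:
m = (8 - 4)/(4 - 5) = 4/-1 = -4
b = 8 - m*(4) = 8 + 16 = 24
p(z) = -4z + 24


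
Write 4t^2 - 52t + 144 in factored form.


Roots satisfy r1 + r2 = -b/a = 13 and r1*r2 = c/a = 36.
So r1 = 4, r2 = 9.
4t^2 - 52t + 144 = 4(t - r1)(t - r2) = 4(t - 4)(t - 9)


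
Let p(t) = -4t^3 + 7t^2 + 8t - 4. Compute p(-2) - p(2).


p(-2) = 40
p(2) = 8
p(-2) - p(2) = 40 - 8 = 32


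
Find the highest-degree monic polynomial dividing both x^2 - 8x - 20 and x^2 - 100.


Factor each:
  x^2 - 8x - 20 = (x - 10)(x + 2)
  x^2 - 100 = (x - 10)(x + 10)
Common monic factor: x - 10


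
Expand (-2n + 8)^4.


Expand (-2n + 8)^4 by repeated multiplication:
  (-2n + 8)^2 = 4n^2 - 32n + 64
  (-2n + 8)^3 = -8n^3 + 96n^2 - 384n + 512
= 16n^4 - 256n^3 + 1536n^2 - 4096n + 4096


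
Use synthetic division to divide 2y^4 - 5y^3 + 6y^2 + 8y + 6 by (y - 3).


Synthetic division with c = 3. Coefficients: 2, -5, 6, 8, 6
Bring down 2.
  2 * 3 = 6; 6 - 5 = 1
  1 * 3 = 3; 3 + 6 = 9
  9 * 3 = 27; 27 + 8 = 35
  35 * 3 = 105; 105 + 6 = 111
Quotient: 2y^3 + y^2 + 9y + 35, Remainder: 111


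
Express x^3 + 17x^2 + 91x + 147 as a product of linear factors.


Try integer roots (divisors of 147). x=-3: p(-3)=0.
Divide out (x + 3): quotient is x^2 + 14x + 49.
Factor the quadratic: (x + 7)(x + 7)
Result: (x + 3)(x + 7)(x + 7)


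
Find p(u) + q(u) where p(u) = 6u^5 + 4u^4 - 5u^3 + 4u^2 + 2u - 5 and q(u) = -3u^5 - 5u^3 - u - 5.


Align terms by degree and add:
  6u^5 + 4u^4 - 5u^3 + 4u^2 + 2u - 5
  -3u^5 - 5u^3 - u - 5
= 3u^5 + 4u^4 - 10u^3 + 4u^2 + u - 10


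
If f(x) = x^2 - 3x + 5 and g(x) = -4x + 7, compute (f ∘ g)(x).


Substitute g(x) into f:
f(g(x)) = 1*(-4x + 7)^2 + (-3)*(-4x + 7) + 5
(-4x + 7)^2 = 16x^2 - 56x + 49
Expand and combine: 16x^2 - 44x + 33


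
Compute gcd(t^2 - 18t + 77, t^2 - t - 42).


Factor each:
  t^2 - 18t + 77 = (t - 7)(t - 11)
  t^2 - t - 42 = (t - 7)(t + 6)
Common monic factor: t - 7


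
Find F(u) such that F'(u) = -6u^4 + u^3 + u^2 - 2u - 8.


Reverse power rule on each term:
  ∫ -6u^4 du = -(6/5)u^5
  ∫ u^3 du = (1/4)u^4
  ∫ u^2 du = (1/3)u^3
  ∫ -2u du = -u^2
  ∫ -8 du = -8u
F(u) = -(6/5)u^5 + (1/4)u^4 + (1/3)u^3 - u^2 - 8u + C


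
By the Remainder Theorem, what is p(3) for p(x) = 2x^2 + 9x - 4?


By the Remainder Theorem, the remainder equals p(3):
  2*(3)^2 = 18
  9*(3)^1 = 27
  constant: -4
Sum: 18 + 27 - 4 = 41


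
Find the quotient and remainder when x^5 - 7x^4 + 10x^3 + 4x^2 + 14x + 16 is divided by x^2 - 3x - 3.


(x^5 - 7x^4 + 10x^3 + 4x^2 + 14x + 16) / (x^2 - 3x - 3)
Step 1: x^3 * (x^2 - 3x - 3) = x^5 - 3x^4 - 3x^3; subtract.
Step 2: -4x^2 * (x^2 - 3x - 3) = -4x^4 + 12x^3 + 12x^2; subtract.
Step 3: x * (x^2 - 3x - 3) = x^3 - 3x^2 - 3x; subtract.
Step 4: -5 * (x^2 - 3x - 3) = -5x^2 + 15x + 15; subtract.
Quotient: x^3 - 4x^2 + x - 5, Remainder: 2x + 1


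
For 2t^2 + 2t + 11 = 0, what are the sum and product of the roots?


For at^2+bt+c=0: sum = -b/a, product = c/a.
a=2, b=2, c=11
Sum = -(2)/2 = -1
Product = (11)/2 = 11/2


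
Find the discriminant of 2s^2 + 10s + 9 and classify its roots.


D = b^2 - 4ac = (10)^2 - 4(2)(9) = 100 - 72 = 28
Since D > 0: two distinct irrational roots


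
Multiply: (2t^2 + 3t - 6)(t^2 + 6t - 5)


Distribute each term of the first polynomial:
  (2t^2)(t^2 + 6t - 5) = 2t^4 + 12t^3 - 10t^2
  (3t)(t^2 + 6t - 5) = 3t^3 + 18t^2 - 15t
  (-6)(t^2 + 6t - 5) = -6t^2 - 36t + 30
Sum: 2t^4 + 15t^3 + 2t^2 - 51t + 30


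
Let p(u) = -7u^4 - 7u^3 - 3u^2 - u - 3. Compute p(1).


Using direct substitution:
  -7 * (1)^4 = -7
  -7 * (1)^3 = -7
  -3 * (1)^2 = -3
  -1 * (1)^1 = -1
  constant: -3
Sum = -7 - 7 - 3 - 1 - 3 = -21


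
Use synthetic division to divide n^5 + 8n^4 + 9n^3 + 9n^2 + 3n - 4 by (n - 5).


Synthetic division with c = 5. Coefficients: 1, 8, 9, 9, 3, -4
Bring down 1.
  1 * 5 = 5; 5 + 8 = 13
  13 * 5 = 65; 65 + 9 = 74
  74 * 5 = 370; 370 + 9 = 379
  379 * 5 = 1895; 1895 + 3 = 1898
  1898 * 5 = 9490; 9490 - 4 = 9486
Quotient: n^4 + 13n^3 + 74n^2 + 379n + 1898, Remainder: 9486


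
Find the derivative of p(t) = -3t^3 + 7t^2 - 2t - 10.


Apply the power rule term by term:
  d/dt(-3t^3) = -9t^2
  d/dt(7t^2) = 14t
  d/dt(-2t) = -2
  d/dt(-10) = 0
p'(t) = -9t^2 + 14t - 2


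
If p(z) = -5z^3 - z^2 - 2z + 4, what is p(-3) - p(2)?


p(-3) = 136
p(2) = -44
p(-3) - p(2) = 136 + 44 = 180


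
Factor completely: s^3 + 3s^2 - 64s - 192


Try integer roots (divisors of -192). s=8: p(8)=0.
Divide out (s - 8): quotient is s^2 + 11s + 24.
Factor the quadratic: (s + 8)(s + 3)
Result: (s - 8)(s + 8)(s + 3)


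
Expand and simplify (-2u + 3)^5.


Expand (-2u + 3)^5 by repeated multiplication:
  (-2u + 3)^2 = 4u^2 - 12u + 9
  (-2u + 3)^3 = -8u^3 + 36u^2 - 54u + 27
  (-2u + 3)^4 = 16u^4 - 96u^3 + 216u^2 - 216u + 81
= -32u^5 + 240u^4 - 720u^3 + 1080u^2 - 810u + 243


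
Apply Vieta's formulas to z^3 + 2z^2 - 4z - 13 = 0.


Monic cubic z^3+bz^2+cz+d=0: sum=-b, pairwise sum=c, product=-d.
b=2, c=-4, d=-13
r1+r2+r3 = -2
r1r2+r1r3+r2r3 = -4
r1r2r3 = 13


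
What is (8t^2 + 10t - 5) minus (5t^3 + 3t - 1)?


Distribute the minus sign:
  (8t^2 + 10t - 5)
- (5t^3 + 3t - 1)
Negate second polynomial: -5t^3 - 3t + 1
Add: -5t^3 + 8t^2 + 7t - 4


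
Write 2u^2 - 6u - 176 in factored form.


Roots satisfy r1 + r2 = -b/a = 3 and r1*r2 = c/a = -88.
So r1 = 11, r2 = -8.
2u^2 - 6u - 176 = 2(u - r1)(u - r2) = 2(u - 11)(u + 8)


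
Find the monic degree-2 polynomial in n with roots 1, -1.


p(n) = (n - 1)(n + 1)
Expand: n^2 - 1


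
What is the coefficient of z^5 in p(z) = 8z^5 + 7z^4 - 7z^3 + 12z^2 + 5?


Read off the coefficient of z^5: 8


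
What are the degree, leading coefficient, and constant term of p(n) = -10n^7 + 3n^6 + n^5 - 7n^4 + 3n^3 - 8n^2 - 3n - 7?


Highest power of n is 7, with coefficient -10. Constant term is -7.
Degree = 7, leading coefficient = -10, constant term = -7


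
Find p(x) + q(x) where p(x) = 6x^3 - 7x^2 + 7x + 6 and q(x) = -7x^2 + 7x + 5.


Align terms by degree and add:
  6x^3 - 7x^2 + 7x + 6
  -7x^2 + 7x + 5
= 6x^3 - 14x^2 + 14x + 11


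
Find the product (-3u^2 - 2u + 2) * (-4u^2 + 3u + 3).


Distribute each term of the first polynomial:
  (-3u^2)(-4u^2 + 3u + 3) = 12u^4 - 9u^3 - 9u^2
  (-2u)(-4u^2 + 3u + 3) = 8u^3 - 6u^2 - 6u
  (2)(-4u^2 + 3u + 3) = -8u^2 + 6u + 6
Sum: 12u^4 - u^3 - 23u^2 + 6


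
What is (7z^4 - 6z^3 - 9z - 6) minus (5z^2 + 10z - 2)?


Distribute the minus sign:
  (7z^4 - 6z^3 - 9z - 6)
- (5z^2 + 10z - 2)
Negate second polynomial: -5z^2 - 10z + 2
Add: 7z^4 - 6z^3 - 5z^2 - 19z - 4


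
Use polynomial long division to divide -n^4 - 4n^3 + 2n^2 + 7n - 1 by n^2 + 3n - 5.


(-n^4 - 4n^3 + 2n^2 + 7n - 1) / (n^2 + 3n - 5)
Step 1: -n^2 * (n^2 + 3n - 5) = -n^4 - 3n^3 + 5n^2; subtract.
Step 2: -n * (n^2 + 3n - 5) = -n^3 - 3n^2 + 5n; subtract.
Step 3: 0 * (n^2 + 3n - 5) = 0; subtract.
Quotient: -n^2 - n, Remainder: 2n - 1


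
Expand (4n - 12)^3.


Expand (4n - 12)^3 by repeated multiplication:
  (4n - 12)^2 = 16n^2 - 96n + 144
= 64n^3 - 576n^2 + 1728n - 1728


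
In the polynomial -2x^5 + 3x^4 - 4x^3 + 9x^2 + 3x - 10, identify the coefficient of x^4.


Read off the coefficient of x^4: 3


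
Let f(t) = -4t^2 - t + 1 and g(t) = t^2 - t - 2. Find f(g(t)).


Substitute g(t) into f:
f(g(t)) = -4*(t^2 - t - 2)^2 + (-1)*(t^2 - t - 2) + 1
(t^2 - t - 2)^2 = t^4 - 2t^3 - 3t^2 + 4t + 4
Expand and combine: -4t^4 + 8t^3 + 11t^2 - 15t - 13


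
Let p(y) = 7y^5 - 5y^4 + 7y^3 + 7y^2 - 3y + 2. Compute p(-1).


Using direct substitution:
  7 * (-1)^5 = -7
  -5 * (-1)^4 = -5
  7 * (-1)^3 = -7
  7 * (-1)^2 = 7
  -3 * (-1)^1 = 3
  constant: 2
Sum = -7 - 5 - 7 + 7 + 3 + 2 = -7


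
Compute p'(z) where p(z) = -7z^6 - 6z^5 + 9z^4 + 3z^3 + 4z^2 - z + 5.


Apply the power rule term by term:
  d/dz(-7z^6) = -42z^5
  d/dz(-6z^5) = -30z^4
  d/dz(9z^4) = 36z^3
  d/dz(3z^3) = 9z^2
  d/dz(4z^2) = 8z
  d/dz(-z) = -1
  d/dz(5) = 0
p'(z) = -42z^5 - 30z^4 + 36z^3 + 9z^2 + 8z - 1


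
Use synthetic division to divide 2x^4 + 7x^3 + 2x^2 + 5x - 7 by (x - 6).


Synthetic division with c = 6. Coefficients: 2, 7, 2, 5, -7
Bring down 2.
  2 * 6 = 12; 12 + 7 = 19
  19 * 6 = 114; 114 + 2 = 116
  116 * 6 = 696; 696 + 5 = 701
  701 * 6 = 4206; 4206 - 7 = 4199
Quotient: 2x^3 + 19x^2 + 116x + 701, Remainder: 4199


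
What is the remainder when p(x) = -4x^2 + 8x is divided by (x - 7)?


By the Remainder Theorem, the remainder equals p(7):
  -4*(7)^2 = -196
  8*(7)^1 = 56
  constant: 0
Sum: -196 + 56 + 0 = -140


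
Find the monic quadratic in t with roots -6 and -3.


p(t) = (t + 6)(t + 3)
Expand: t^2 + 9t + 18


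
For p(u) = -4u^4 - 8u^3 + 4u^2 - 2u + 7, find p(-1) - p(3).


p(-1) = 17
p(3) = -503
p(-1) - p(3) = 17 + 503 = 520


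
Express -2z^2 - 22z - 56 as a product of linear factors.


Roots satisfy r1 + r2 = -b/a = -11 and r1*r2 = c/a = 28.
So r1 = -7, r2 = -4.
-2z^2 - 22z - 56 = -2(z - r1)(z - r2) = -2(z + 7)(z + 4)


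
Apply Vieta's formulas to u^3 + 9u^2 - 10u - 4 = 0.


Monic cubic u^3+bu^2+cu+d=0: sum=-b, pairwise sum=c, product=-d.
b=9, c=-10, d=-4
r1+r2+r3 = -9
r1r2+r1r3+r2r3 = -10
r1r2r3 = 4


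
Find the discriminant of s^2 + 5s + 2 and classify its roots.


D = b^2 - 4ac = (5)^2 - 4(1)(2) = 25 - 8 = 17
Since D > 0: two distinct irrational roots


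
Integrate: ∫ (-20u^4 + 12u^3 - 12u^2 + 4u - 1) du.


Reverse power rule on each term:
  ∫ -20u^4 du = -4u^5
  ∫ 12u^3 du = 3u^4
  ∫ -12u^2 du = -4u^3
  ∫ 4u du = 2u^2
  ∫ -1 du = -u
F(u) = -4u^5 + 3u^4 - 4u^3 + 2u^2 - u + C


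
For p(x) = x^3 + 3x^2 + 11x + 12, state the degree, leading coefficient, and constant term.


Highest power of x is 3, with coefficient 1. Constant term is 12.
Degree = 3, leading coefficient = 1, constant term = 12


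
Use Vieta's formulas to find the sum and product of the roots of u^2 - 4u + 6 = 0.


For au^2+bu+c=0: sum = -b/a, product = c/a.
a=1, b=-4, c=6
Sum = -(-4)/1 = 4
Product = (6)/1 = 6


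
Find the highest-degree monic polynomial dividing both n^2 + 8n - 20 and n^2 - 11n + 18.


Factor each:
  n^2 + 8n - 20 = (n - 2)(n + 10)
  n^2 - 11n + 18 = (n - 2)(n - 9)
Common monic factor: n - 2


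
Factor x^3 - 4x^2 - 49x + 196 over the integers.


Try integer roots (divisors of 196). x=4: p(4)=0.
Divide out (x - 4): quotient is x^2 - 49.
Factor the quadratic: (x - 7)(x + 7)
Result: (x - 4)(x - 7)(x + 7)


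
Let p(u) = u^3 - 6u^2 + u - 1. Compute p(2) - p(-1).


p(2) = -15
p(-1) = -9
p(2) - p(-1) = -15 + 9 = -6


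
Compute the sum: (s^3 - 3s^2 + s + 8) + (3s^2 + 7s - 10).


Align terms by degree and add:
  s^3 - 3s^2 + s + 8
+ 3s^2 + 7s - 10
= s^3 + 8s - 2


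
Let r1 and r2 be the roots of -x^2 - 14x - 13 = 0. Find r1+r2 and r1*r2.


For ax^2+bx+c=0: sum = -b/a, product = c/a.
a=-1, b=-14, c=-13
Sum = -(-14)/-1 = -14
Product = (-13)/-1 = 13


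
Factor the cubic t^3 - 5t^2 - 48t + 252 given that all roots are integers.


Try integer roots (divisors of 252). t=6: p(6)=0.
Divide out (t - 6): quotient is t^2 + t - 42.
Factor the quadratic: (t - 6)(t + 7)
Result: (t - 6)(t - 6)(t + 7)


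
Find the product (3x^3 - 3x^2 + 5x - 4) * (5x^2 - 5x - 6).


Distribute each term of the first polynomial:
  (3x^3)(5x^2 - 5x - 6) = 15x^5 - 15x^4 - 18x^3
  (-3x^2)(5x^2 - 5x - 6) = -15x^4 + 15x^3 + 18x^2
  (5x)(5x^2 - 5x - 6) = 25x^3 - 25x^2 - 30x
  (-4)(5x^2 - 5x - 6) = -20x^2 + 20x + 24
Sum: 15x^5 - 30x^4 + 22x^3 - 27x^2 - 10x + 24


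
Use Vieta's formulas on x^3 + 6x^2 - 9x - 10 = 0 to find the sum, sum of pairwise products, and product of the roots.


Monic cubic x^3+bx^2+cx+d=0: sum=-b, pairwise sum=c, product=-d.
b=6, c=-9, d=-10
r1+r2+r3 = -6
r1r2+r1r3+r2r3 = -9
r1r2r3 = 10


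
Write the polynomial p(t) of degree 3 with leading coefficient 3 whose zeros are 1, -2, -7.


p(t) = 3(t - 1)(t + 2)(t + 7)
Expand: 3t^3 + 24t^2 + 15t - 42


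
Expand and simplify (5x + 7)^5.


Expand (5x + 7)^5 by repeated multiplication:
  (5x + 7)^2 = 25x^2 + 70x + 49
  (5x + 7)^3 = 125x^3 + 525x^2 + 735x + 343
  (5x + 7)^4 = 625x^4 + 3500x^3 + 7350x^2 + 6860x + 2401
= 3125x^5 + 21875x^4 + 61250x^3 + 85750x^2 + 60025x + 16807


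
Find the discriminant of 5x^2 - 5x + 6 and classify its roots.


D = b^2 - 4ac = (-5)^2 - 4(5)(6) = 25 - 120 = -95
Since D < 0: two complex conjugate roots (no real roots)


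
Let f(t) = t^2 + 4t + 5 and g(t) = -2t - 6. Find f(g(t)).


Substitute g(t) into f:
f(g(t)) = 1*(-2t - 6)^2 + 4*(-2t - 6) + 5
(-2t - 6)^2 = 4t^2 + 24t + 36
Expand and combine: 4t^2 + 16t + 17


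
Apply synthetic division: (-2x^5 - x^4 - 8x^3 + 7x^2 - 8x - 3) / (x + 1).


Synthetic division with c = -1. Coefficients: -2, -1, -8, 7, -8, -3
Bring down -2.
  -2 * -1 = 2; 2 - 1 = 1
  1 * -1 = -1; -1 - 8 = -9
  -9 * -1 = 9; 9 + 7 = 16
  16 * -1 = -16; -16 - 8 = -24
  -24 * -1 = 24; 24 - 3 = 21
Quotient: -2x^4 + x^3 - 9x^2 + 16x - 24, Remainder: 21


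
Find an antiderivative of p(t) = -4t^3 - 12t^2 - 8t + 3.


Reverse power rule on each term:
  ∫ -4t^3 dt = -t^4
  ∫ -12t^2 dt = -4t^3
  ∫ -8t dt = -4t^2
  ∫ 3 dt = 3t
F(t) = -t^4 - 4t^3 - 4t^2 + 3t + C


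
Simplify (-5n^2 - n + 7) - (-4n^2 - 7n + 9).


Distribute the minus sign:
  (-5n^2 - n + 7)
- (-4n^2 - 7n + 9)
Negate second polynomial: 4n^2 + 7n - 9
Add: -n^2 + 6n - 2


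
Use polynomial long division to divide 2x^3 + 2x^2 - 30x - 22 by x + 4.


(2x^3 + 2x^2 - 30x - 22) / (x + 4)
Step 1: 2x^2 * (x + 4) = 2x^3 + 8x^2; subtract.
Step 2: -6x * (x + 4) = -6x^2 - 24x; subtract.
Step 3: -6 * (x + 4) = -6x - 24; subtract.
Quotient: 2x^2 - 6x - 6, Remainder: 2


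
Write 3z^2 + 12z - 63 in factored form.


Roots satisfy r1 + r2 = -b/a = -4 and r1*r2 = c/a = -21.
So r1 = 3, r2 = -7.
3z^2 + 12z - 63 = 3(z - r1)(z - r2) = 3(z - 3)(z + 7)


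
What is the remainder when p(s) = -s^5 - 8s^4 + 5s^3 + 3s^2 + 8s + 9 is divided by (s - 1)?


By the Remainder Theorem, the remainder equals p(1):
  -1*(1)^5 = -1
  -8*(1)^4 = -8
  5*(1)^3 = 5
  3*(1)^2 = 3
  8*(1)^1 = 8
  constant: 9
Sum: -1 - 8 + 5 + 3 + 8 + 9 = 16


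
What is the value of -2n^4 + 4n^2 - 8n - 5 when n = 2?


Using direct substitution:
  -2 * (2)^4 = -32
  0 * (2)^3 = 0
  4 * (2)^2 = 16
  -8 * (2)^1 = -16
  constant: -5
Sum = -32 + 0 + 16 - 16 - 5 = -37


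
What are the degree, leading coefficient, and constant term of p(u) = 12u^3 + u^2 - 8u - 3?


Highest power of u is 3, with coefficient 12. Constant term is -3.
Degree = 3, leading coefficient = 12, constant term = -3


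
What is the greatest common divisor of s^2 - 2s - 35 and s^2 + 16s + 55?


Factor each:
  s^2 - 2s - 35 = (s + 5)(s - 7)
  s^2 + 16s + 55 = (s + 5)(s + 11)
Common monic factor: s + 5


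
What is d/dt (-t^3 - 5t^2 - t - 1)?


Apply the power rule term by term:
  d/dt(-t^3) = -3t^2
  d/dt(-5t^2) = -10t
  d/dt(-t) = -1
  d/dt(-1) = 0
p'(t) = -3t^2 - 10t - 1


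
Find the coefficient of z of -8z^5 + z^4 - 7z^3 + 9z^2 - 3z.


Read off the coefficient of z: -3


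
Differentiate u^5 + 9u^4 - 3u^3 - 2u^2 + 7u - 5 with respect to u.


Apply the power rule term by term:
  d/du(u^5) = 5u^4
  d/du(9u^4) = 36u^3
  d/du(-3u^3) = -9u^2
  d/du(-2u^2) = -4u
  d/du(7u) = 7
  d/du(-5) = 0
p'(u) = 5u^4 + 36u^3 - 9u^2 - 4u + 7


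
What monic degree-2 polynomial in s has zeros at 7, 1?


p(s) = (s - 7)(s - 1)
Expand: s^2 - 8s + 7


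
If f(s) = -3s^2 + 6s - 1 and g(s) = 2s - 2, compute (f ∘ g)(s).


Substitute g(s) into f:
f(g(s)) = -3*(2s - 2)^2 + 6*(2s - 2) + (-1)
(2s - 2)^2 = 4s^2 - 8s + 4
Expand and combine: -12s^2 + 36s - 25


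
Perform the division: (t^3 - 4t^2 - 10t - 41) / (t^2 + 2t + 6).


(t^3 - 4t^2 - 10t - 41) / (t^2 + 2t + 6)
Step 1: t * (t^2 + 2t + 6) = t^3 + 2t^2 + 6t; subtract.
Step 2: -6 * (t^2 + 2t + 6) = -6t^2 - 12t - 36; subtract.
Quotient: t - 6, Remainder: -4t - 5


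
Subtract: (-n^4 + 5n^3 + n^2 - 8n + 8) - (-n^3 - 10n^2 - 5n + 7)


Distribute the minus sign:
  (-n^4 + 5n^3 + n^2 - 8n + 8)
- (-n^3 - 10n^2 - 5n + 7)
Negate second polynomial: n^3 + 10n^2 + 5n - 7
Add: -n^4 + 6n^3 + 11n^2 - 3n + 1


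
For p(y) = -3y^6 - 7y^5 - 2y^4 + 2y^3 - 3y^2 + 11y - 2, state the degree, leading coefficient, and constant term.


Highest power of y is 6, with coefficient -3. Constant term is -2.
Degree = 6, leading coefficient = -3, constant term = -2


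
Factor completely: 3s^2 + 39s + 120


Roots satisfy r1 + r2 = -b/a = -13 and r1*r2 = c/a = 40.
So r1 = -5, r2 = -8.
3s^2 + 39s + 120 = 3(s - r1)(s - r2) = 3(s + 5)(s + 8)


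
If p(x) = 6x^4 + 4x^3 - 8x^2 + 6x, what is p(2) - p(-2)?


p(2) = 108
p(-2) = 20
p(2) - p(-2) = 108 - 20 = 88


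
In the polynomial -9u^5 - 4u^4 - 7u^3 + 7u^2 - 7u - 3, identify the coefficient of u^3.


Read off the coefficient of u^3: -7


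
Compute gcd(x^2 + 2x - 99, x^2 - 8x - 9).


Factor each:
  x^2 + 2x - 99 = (x - 9)(x + 11)
  x^2 - 8x - 9 = (x - 9)(x + 1)
Common monic factor: x - 9


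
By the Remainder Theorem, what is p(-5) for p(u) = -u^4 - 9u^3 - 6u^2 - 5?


By the Remainder Theorem, the remainder equals p(-5):
  -1*(-5)^4 = -625
  -9*(-5)^3 = 1125
  -6*(-5)^2 = -150
  0*(-5)^1 = 0
  constant: -5
Sum: -625 + 1125 - 150 + 0 - 5 = 345
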